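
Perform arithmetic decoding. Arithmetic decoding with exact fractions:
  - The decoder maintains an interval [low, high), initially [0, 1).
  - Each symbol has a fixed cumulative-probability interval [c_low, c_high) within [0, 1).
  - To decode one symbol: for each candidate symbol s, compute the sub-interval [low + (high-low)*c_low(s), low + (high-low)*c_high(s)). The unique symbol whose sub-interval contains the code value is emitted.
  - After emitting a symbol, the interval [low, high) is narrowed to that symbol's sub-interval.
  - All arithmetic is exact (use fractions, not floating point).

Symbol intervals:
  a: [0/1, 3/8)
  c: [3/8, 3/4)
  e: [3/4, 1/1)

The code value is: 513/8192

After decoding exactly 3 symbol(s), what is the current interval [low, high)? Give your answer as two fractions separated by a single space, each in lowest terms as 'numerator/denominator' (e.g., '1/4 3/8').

Step 1: interval [0/1, 1/1), width = 1/1 - 0/1 = 1/1
  'a': [0/1 + 1/1*0/1, 0/1 + 1/1*3/8) = [0/1, 3/8) <- contains code 513/8192
  'c': [0/1 + 1/1*3/8, 0/1 + 1/1*3/4) = [3/8, 3/4)
  'e': [0/1 + 1/1*3/4, 0/1 + 1/1*1/1) = [3/4, 1/1)
  emit 'a', narrow to [0/1, 3/8)
Step 2: interval [0/1, 3/8), width = 3/8 - 0/1 = 3/8
  'a': [0/1 + 3/8*0/1, 0/1 + 3/8*3/8) = [0/1, 9/64) <- contains code 513/8192
  'c': [0/1 + 3/8*3/8, 0/1 + 3/8*3/4) = [9/64, 9/32)
  'e': [0/1 + 3/8*3/4, 0/1 + 3/8*1/1) = [9/32, 3/8)
  emit 'a', narrow to [0/1, 9/64)
Step 3: interval [0/1, 9/64), width = 9/64 - 0/1 = 9/64
  'a': [0/1 + 9/64*0/1, 0/1 + 9/64*3/8) = [0/1, 27/512)
  'c': [0/1 + 9/64*3/8, 0/1 + 9/64*3/4) = [27/512, 27/256) <- contains code 513/8192
  'e': [0/1 + 9/64*3/4, 0/1 + 9/64*1/1) = [27/256, 9/64)
  emit 'c', narrow to [27/512, 27/256)

Answer: 27/512 27/256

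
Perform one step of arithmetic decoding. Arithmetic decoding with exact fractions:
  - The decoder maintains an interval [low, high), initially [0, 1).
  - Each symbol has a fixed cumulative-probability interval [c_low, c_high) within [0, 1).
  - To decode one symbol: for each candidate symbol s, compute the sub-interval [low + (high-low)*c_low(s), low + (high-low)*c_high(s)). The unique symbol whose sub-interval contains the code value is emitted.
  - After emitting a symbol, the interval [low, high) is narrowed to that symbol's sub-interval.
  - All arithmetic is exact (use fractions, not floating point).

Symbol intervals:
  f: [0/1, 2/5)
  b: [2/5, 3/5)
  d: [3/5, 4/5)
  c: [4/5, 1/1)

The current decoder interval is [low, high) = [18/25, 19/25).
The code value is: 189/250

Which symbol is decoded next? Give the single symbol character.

Interval width = high − low = 19/25 − 18/25 = 1/25
Scaled code = (code − low) / width = (189/250 − 18/25) / 1/25 = 9/10
  f: [0/1, 2/5) 
  b: [2/5, 3/5) 
  d: [3/5, 4/5) 
  c: [4/5, 1/1) ← scaled code falls here ✓

Answer: c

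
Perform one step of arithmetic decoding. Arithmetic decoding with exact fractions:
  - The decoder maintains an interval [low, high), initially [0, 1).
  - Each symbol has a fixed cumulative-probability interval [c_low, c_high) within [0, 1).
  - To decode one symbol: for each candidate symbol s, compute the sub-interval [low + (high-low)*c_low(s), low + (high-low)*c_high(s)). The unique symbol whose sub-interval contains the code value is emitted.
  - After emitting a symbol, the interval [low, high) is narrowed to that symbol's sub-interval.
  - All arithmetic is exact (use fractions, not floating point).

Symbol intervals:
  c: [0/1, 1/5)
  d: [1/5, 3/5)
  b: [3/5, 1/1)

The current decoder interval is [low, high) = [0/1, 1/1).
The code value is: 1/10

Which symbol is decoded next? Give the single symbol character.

Answer: c

Derivation:
Interval width = high − low = 1/1 − 0/1 = 1/1
Scaled code = (code − low) / width = (1/10 − 0/1) / 1/1 = 1/10
  c: [0/1, 1/5) ← scaled code falls here ✓
  d: [1/5, 3/5) 
  b: [3/5, 1/1) 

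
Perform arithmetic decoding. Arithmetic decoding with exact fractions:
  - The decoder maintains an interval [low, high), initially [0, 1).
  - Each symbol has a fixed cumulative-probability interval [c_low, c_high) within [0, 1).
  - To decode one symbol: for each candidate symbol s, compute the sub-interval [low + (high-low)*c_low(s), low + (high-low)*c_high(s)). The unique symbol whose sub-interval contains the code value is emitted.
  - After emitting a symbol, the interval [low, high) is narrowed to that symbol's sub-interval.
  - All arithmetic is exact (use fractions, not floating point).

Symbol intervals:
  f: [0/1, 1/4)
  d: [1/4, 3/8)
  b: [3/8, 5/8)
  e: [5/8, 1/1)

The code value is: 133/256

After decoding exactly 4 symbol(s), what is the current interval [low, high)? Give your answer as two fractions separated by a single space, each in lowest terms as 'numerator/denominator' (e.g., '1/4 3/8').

Answer: 529/1024 535/1024

Derivation:
Step 1: interval [0/1, 1/1), width = 1/1 - 0/1 = 1/1
  'f': [0/1 + 1/1*0/1, 0/1 + 1/1*1/4) = [0/1, 1/4)
  'd': [0/1 + 1/1*1/4, 0/1 + 1/1*3/8) = [1/4, 3/8)
  'b': [0/1 + 1/1*3/8, 0/1 + 1/1*5/8) = [3/8, 5/8) <- contains code 133/256
  'e': [0/1 + 1/1*5/8, 0/1 + 1/1*1/1) = [5/8, 1/1)
  emit 'b', narrow to [3/8, 5/8)
Step 2: interval [3/8, 5/8), width = 5/8 - 3/8 = 1/4
  'f': [3/8 + 1/4*0/1, 3/8 + 1/4*1/4) = [3/8, 7/16)
  'd': [3/8 + 1/4*1/4, 3/8 + 1/4*3/8) = [7/16, 15/32)
  'b': [3/8 + 1/4*3/8, 3/8 + 1/4*5/8) = [15/32, 17/32) <- contains code 133/256
  'e': [3/8 + 1/4*5/8, 3/8 + 1/4*1/1) = [17/32, 5/8)
  emit 'b', narrow to [15/32, 17/32)
Step 3: interval [15/32, 17/32), width = 17/32 - 15/32 = 1/16
  'f': [15/32 + 1/16*0/1, 15/32 + 1/16*1/4) = [15/32, 31/64)
  'd': [15/32 + 1/16*1/4, 15/32 + 1/16*3/8) = [31/64, 63/128)
  'b': [15/32 + 1/16*3/8, 15/32 + 1/16*5/8) = [63/128, 65/128)
  'e': [15/32 + 1/16*5/8, 15/32 + 1/16*1/1) = [65/128, 17/32) <- contains code 133/256
  emit 'e', narrow to [65/128, 17/32)
Step 4: interval [65/128, 17/32), width = 17/32 - 65/128 = 3/128
  'f': [65/128 + 3/128*0/1, 65/128 + 3/128*1/4) = [65/128, 263/512)
  'd': [65/128 + 3/128*1/4, 65/128 + 3/128*3/8) = [263/512, 529/1024)
  'b': [65/128 + 3/128*3/8, 65/128 + 3/128*5/8) = [529/1024, 535/1024) <- contains code 133/256
  'e': [65/128 + 3/128*5/8, 65/128 + 3/128*1/1) = [535/1024, 17/32)
  emit 'b', narrow to [529/1024, 535/1024)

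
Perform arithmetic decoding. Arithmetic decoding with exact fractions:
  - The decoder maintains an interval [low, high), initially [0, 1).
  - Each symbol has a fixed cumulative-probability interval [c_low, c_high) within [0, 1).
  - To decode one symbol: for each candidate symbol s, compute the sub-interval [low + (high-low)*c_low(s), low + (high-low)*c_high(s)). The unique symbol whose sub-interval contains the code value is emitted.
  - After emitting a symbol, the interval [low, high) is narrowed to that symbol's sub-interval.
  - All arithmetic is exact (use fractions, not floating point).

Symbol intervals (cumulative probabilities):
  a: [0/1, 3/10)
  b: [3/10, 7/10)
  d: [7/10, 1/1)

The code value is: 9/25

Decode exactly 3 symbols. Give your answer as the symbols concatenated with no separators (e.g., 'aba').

Answer: bab

Derivation:
Step 1: interval [0/1, 1/1), width = 1/1 - 0/1 = 1/1
  'a': [0/1 + 1/1*0/1, 0/1 + 1/1*3/10) = [0/1, 3/10)
  'b': [0/1 + 1/1*3/10, 0/1 + 1/1*7/10) = [3/10, 7/10) <- contains code 9/25
  'd': [0/1 + 1/1*7/10, 0/1 + 1/1*1/1) = [7/10, 1/1)
  emit 'b', narrow to [3/10, 7/10)
Step 2: interval [3/10, 7/10), width = 7/10 - 3/10 = 2/5
  'a': [3/10 + 2/5*0/1, 3/10 + 2/5*3/10) = [3/10, 21/50) <- contains code 9/25
  'b': [3/10 + 2/5*3/10, 3/10 + 2/5*7/10) = [21/50, 29/50)
  'd': [3/10 + 2/5*7/10, 3/10 + 2/5*1/1) = [29/50, 7/10)
  emit 'a', narrow to [3/10, 21/50)
Step 3: interval [3/10, 21/50), width = 21/50 - 3/10 = 3/25
  'a': [3/10 + 3/25*0/1, 3/10 + 3/25*3/10) = [3/10, 42/125)
  'b': [3/10 + 3/25*3/10, 3/10 + 3/25*7/10) = [42/125, 48/125) <- contains code 9/25
  'd': [3/10 + 3/25*7/10, 3/10 + 3/25*1/1) = [48/125, 21/50)
  emit 'b', narrow to [42/125, 48/125)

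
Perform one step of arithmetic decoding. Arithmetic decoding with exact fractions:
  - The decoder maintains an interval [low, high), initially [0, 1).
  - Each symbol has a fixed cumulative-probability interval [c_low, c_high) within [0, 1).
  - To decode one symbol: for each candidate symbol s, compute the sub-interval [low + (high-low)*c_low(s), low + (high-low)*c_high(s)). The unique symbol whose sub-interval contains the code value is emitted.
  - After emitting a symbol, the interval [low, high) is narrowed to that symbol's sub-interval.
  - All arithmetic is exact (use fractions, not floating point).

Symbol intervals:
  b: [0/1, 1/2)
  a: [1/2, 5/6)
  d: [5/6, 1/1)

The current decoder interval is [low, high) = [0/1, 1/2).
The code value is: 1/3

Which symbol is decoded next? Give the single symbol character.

Answer: a

Derivation:
Interval width = high − low = 1/2 − 0/1 = 1/2
Scaled code = (code − low) / width = (1/3 − 0/1) / 1/2 = 2/3
  b: [0/1, 1/2) 
  a: [1/2, 5/6) ← scaled code falls here ✓
  d: [5/6, 1/1) 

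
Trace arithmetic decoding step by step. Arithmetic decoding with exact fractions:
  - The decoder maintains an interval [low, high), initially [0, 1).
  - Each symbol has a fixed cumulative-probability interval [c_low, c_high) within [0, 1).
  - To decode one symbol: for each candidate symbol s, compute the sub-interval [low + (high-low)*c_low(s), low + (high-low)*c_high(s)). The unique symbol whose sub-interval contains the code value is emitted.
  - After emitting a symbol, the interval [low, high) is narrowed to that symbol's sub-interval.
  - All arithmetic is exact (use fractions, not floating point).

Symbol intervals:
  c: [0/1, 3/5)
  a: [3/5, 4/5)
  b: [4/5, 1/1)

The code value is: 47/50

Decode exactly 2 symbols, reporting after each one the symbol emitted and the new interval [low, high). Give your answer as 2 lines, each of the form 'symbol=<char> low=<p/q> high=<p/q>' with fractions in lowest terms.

Answer: symbol=b low=4/5 high=1/1
symbol=a low=23/25 high=24/25

Derivation:
Step 1: interval [0/1, 1/1), width = 1/1 - 0/1 = 1/1
  'c': [0/1 + 1/1*0/1, 0/1 + 1/1*3/5) = [0/1, 3/5)
  'a': [0/1 + 1/1*3/5, 0/1 + 1/1*4/5) = [3/5, 4/5)
  'b': [0/1 + 1/1*4/5, 0/1 + 1/1*1/1) = [4/5, 1/1) <- contains code 47/50
  emit 'b', narrow to [4/5, 1/1)
Step 2: interval [4/5, 1/1), width = 1/1 - 4/5 = 1/5
  'c': [4/5 + 1/5*0/1, 4/5 + 1/5*3/5) = [4/5, 23/25)
  'a': [4/5 + 1/5*3/5, 4/5 + 1/5*4/5) = [23/25, 24/25) <- contains code 47/50
  'b': [4/5 + 1/5*4/5, 4/5 + 1/5*1/1) = [24/25, 1/1)
  emit 'a', narrow to [23/25, 24/25)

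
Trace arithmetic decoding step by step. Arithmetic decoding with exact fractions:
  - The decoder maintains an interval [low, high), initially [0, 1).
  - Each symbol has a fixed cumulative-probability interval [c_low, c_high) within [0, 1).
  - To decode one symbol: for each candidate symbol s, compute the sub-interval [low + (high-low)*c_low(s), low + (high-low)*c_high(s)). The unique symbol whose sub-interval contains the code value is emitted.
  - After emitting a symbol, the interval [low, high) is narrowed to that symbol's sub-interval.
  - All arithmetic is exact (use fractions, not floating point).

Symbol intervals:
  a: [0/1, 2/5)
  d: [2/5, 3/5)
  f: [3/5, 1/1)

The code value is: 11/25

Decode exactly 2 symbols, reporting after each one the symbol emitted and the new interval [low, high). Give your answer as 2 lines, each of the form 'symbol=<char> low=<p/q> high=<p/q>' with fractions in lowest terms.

Answer: symbol=d low=2/5 high=3/5
symbol=a low=2/5 high=12/25

Derivation:
Step 1: interval [0/1, 1/1), width = 1/1 - 0/1 = 1/1
  'a': [0/1 + 1/1*0/1, 0/1 + 1/1*2/5) = [0/1, 2/5)
  'd': [0/1 + 1/1*2/5, 0/1 + 1/1*3/5) = [2/5, 3/5) <- contains code 11/25
  'f': [0/1 + 1/1*3/5, 0/1 + 1/1*1/1) = [3/5, 1/1)
  emit 'd', narrow to [2/5, 3/5)
Step 2: interval [2/5, 3/5), width = 3/5 - 2/5 = 1/5
  'a': [2/5 + 1/5*0/1, 2/5 + 1/5*2/5) = [2/5, 12/25) <- contains code 11/25
  'd': [2/5 + 1/5*2/5, 2/5 + 1/5*3/5) = [12/25, 13/25)
  'f': [2/5 + 1/5*3/5, 2/5 + 1/5*1/1) = [13/25, 3/5)
  emit 'a', narrow to [2/5, 12/25)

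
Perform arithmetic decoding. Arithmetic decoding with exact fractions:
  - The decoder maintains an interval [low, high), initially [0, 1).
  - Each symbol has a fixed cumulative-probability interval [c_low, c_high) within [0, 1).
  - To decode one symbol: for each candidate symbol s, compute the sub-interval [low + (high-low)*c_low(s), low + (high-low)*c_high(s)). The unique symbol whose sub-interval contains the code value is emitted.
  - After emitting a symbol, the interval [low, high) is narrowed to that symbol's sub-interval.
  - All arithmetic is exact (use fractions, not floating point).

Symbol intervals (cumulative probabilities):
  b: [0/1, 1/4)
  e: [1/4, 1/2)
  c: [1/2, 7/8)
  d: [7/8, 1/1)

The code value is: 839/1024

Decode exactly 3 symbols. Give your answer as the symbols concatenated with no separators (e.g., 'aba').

Answer: ccd

Derivation:
Step 1: interval [0/1, 1/1), width = 1/1 - 0/1 = 1/1
  'b': [0/1 + 1/1*0/1, 0/1 + 1/1*1/4) = [0/1, 1/4)
  'e': [0/1 + 1/1*1/4, 0/1 + 1/1*1/2) = [1/4, 1/2)
  'c': [0/1 + 1/1*1/2, 0/1 + 1/1*7/8) = [1/2, 7/8) <- contains code 839/1024
  'd': [0/1 + 1/1*7/8, 0/1 + 1/1*1/1) = [7/8, 1/1)
  emit 'c', narrow to [1/2, 7/8)
Step 2: interval [1/2, 7/8), width = 7/8 - 1/2 = 3/8
  'b': [1/2 + 3/8*0/1, 1/2 + 3/8*1/4) = [1/2, 19/32)
  'e': [1/2 + 3/8*1/4, 1/2 + 3/8*1/2) = [19/32, 11/16)
  'c': [1/2 + 3/8*1/2, 1/2 + 3/8*7/8) = [11/16, 53/64) <- contains code 839/1024
  'd': [1/2 + 3/8*7/8, 1/2 + 3/8*1/1) = [53/64, 7/8)
  emit 'c', narrow to [11/16, 53/64)
Step 3: interval [11/16, 53/64), width = 53/64 - 11/16 = 9/64
  'b': [11/16 + 9/64*0/1, 11/16 + 9/64*1/4) = [11/16, 185/256)
  'e': [11/16 + 9/64*1/4, 11/16 + 9/64*1/2) = [185/256, 97/128)
  'c': [11/16 + 9/64*1/2, 11/16 + 9/64*7/8) = [97/128, 415/512)
  'd': [11/16 + 9/64*7/8, 11/16 + 9/64*1/1) = [415/512, 53/64) <- contains code 839/1024
  emit 'd', narrow to [415/512, 53/64)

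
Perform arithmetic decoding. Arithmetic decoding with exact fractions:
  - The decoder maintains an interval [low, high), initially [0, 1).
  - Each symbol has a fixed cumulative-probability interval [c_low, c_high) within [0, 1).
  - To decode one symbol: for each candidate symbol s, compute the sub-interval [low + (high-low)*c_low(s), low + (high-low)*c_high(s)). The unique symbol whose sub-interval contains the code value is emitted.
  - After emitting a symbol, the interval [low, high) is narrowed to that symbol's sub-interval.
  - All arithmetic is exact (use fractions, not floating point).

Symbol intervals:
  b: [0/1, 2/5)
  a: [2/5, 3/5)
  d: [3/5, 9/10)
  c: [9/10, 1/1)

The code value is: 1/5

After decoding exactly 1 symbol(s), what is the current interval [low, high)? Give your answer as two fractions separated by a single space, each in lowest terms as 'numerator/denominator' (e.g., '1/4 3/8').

Answer: 0/1 2/5

Derivation:
Step 1: interval [0/1, 1/1), width = 1/1 - 0/1 = 1/1
  'b': [0/1 + 1/1*0/1, 0/1 + 1/1*2/5) = [0/1, 2/5) <- contains code 1/5
  'a': [0/1 + 1/1*2/5, 0/1 + 1/1*3/5) = [2/5, 3/5)
  'd': [0/1 + 1/1*3/5, 0/1 + 1/1*9/10) = [3/5, 9/10)
  'c': [0/1 + 1/1*9/10, 0/1 + 1/1*1/1) = [9/10, 1/1)
  emit 'b', narrow to [0/1, 2/5)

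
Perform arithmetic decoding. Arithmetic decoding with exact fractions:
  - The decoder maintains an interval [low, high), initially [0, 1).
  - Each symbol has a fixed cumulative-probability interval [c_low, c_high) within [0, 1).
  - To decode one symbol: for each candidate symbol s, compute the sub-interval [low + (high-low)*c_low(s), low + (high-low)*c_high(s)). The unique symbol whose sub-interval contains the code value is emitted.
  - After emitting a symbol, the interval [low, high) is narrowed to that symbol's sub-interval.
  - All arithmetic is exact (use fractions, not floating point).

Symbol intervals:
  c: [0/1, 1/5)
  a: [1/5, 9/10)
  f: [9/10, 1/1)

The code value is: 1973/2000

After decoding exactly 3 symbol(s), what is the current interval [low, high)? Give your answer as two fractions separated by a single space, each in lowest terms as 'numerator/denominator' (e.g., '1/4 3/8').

Answer: 983/1000 99/100

Derivation:
Step 1: interval [0/1, 1/1), width = 1/1 - 0/1 = 1/1
  'c': [0/1 + 1/1*0/1, 0/1 + 1/1*1/5) = [0/1, 1/5)
  'a': [0/1 + 1/1*1/5, 0/1 + 1/1*9/10) = [1/5, 9/10)
  'f': [0/1 + 1/1*9/10, 0/1 + 1/1*1/1) = [9/10, 1/1) <- contains code 1973/2000
  emit 'f', narrow to [9/10, 1/1)
Step 2: interval [9/10, 1/1), width = 1/1 - 9/10 = 1/10
  'c': [9/10 + 1/10*0/1, 9/10 + 1/10*1/5) = [9/10, 23/25)
  'a': [9/10 + 1/10*1/5, 9/10 + 1/10*9/10) = [23/25, 99/100) <- contains code 1973/2000
  'f': [9/10 + 1/10*9/10, 9/10 + 1/10*1/1) = [99/100, 1/1)
  emit 'a', narrow to [23/25, 99/100)
Step 3: interval [23/25, 99/100), width = 99/100 - 23/25 = 7/100
  'c': [23/25 + 7/100*0/1, 23/25 + 7/100*1/5) = [23/25, 467/500)
  'a': [23/25 + 7/100*1/5, 23/25 + 7/100*9/10) = [467/500, 983/1000)
  'f': [23/25 + 7/100*9/10, 23/25 + 7/100*1/1) = [983/1000, 99/100) <- contains code 1973/2000
  emit 'f', narrow to [983/1000, 99/100)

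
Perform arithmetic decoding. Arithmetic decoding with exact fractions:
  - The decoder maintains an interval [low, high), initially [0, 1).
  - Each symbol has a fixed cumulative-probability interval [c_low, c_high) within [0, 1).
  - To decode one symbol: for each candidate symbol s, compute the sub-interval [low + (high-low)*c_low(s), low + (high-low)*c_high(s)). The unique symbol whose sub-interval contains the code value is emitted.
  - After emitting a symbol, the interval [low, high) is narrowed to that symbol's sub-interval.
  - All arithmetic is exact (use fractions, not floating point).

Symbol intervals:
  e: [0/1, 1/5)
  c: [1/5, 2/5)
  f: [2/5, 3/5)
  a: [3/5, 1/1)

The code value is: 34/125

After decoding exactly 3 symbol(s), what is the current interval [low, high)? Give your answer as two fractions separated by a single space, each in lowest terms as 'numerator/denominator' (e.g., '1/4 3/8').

Answer: 33/125 7/25

Derivation:
Step 1: interval [0/1, 1/1), width = 1/1 - 0/1 = 1/1
  'e': [0/1 + 1/1*0/1, 0/1 + 1/1*1/5) = [0/1, 1/5)
  'c': [0/1 + 1/1*1/5, 0/1 + 1/1*2/5) = [1/5, 2/5) <- contains code 34/125
  'f': [0/1 + 1/1*2/5, 0/1 + 1/1*3/5) = [2/5, 3/5)
  'a': [0/1 + 1/1*3/5, 0/1 + 1/1*1/1) = [3/5, 1/1)
  emit 'c', narrow to [1/5, 2/5)
Step 2: interval [1/5, 2/5), width = 2/5 - 1/5 = 1/5
  'e': [1/5 + 1/5*0/1, 1/5 + 1/5*1/5) = [1/5, 6/25)
  'c': [1/5 + 1/5*1/5, 1/5 + 1/5*2/5) = [6/25, 7/25) <- contains code 34/125
  'f': [1/5 + 1/5*2/5, 1/5 + 1/5*3/5) = [7/25, 8/25)
  'a': [1/5 + 1/5*3/5, 1/5 + 1/5*1/1) = [8/25, 2/5)
  emit 'c', narrow to [6/25, 7/25)
Step 3: interval [6/25, 7/25), width = 7/25 - 6/25 = 1/25
  'e': [6/25 + 1/25*0/1, 6/25 + 1/25*1/5) = [6/25, 31/125)
  'c': [6/25 + 1/25*1/5, 6/25 + 1/25*2/5) = [31/125, 32/125)
  'f': [6/25 + 1/25*2/5, 6/25 + 1/25*3/5) = [32/125, 33/125)
  'a': [6/25 + 1/25*3/5, 6/25 + 1/25*1/1) = [33/125, 7/25) <- contains code 34/125
  emit 'a', narrow to [33/125, 7/25)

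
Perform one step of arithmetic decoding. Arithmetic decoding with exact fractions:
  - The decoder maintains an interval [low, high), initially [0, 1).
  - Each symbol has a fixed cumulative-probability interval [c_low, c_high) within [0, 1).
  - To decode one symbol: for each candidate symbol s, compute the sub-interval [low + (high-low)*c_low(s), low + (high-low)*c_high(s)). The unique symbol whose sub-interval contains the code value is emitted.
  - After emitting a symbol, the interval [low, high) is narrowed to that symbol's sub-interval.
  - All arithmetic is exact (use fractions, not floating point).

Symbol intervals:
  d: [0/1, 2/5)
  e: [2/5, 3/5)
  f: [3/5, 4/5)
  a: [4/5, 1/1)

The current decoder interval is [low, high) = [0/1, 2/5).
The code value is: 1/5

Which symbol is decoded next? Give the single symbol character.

Answer: e

Derivation:
Interval width = high − low = 2/5 − 0/1 = 2/5
Scaled code = (code − low) / width = (1/5 − 0/1) / 2/5 = 1/2
  d: [0/1, 2/5) 
  e: [2/5, 3/5) ← scaled code falls here ✓
  f: [3/5, 4/5) 
  a: [4/5, 1/1) 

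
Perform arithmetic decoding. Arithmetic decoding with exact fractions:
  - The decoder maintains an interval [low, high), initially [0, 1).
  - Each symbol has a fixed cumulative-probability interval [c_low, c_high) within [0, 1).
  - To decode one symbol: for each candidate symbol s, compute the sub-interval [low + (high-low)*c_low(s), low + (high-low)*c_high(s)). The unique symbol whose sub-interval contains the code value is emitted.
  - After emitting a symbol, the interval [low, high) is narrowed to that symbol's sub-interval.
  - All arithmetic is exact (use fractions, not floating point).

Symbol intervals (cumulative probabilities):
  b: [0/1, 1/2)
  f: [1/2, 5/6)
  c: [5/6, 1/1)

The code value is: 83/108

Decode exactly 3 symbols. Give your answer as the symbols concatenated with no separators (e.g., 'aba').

Answer: ffc

Derivation:
Step 1: interval [0/1, 1/1), width = 1/1 - 0/1 = 1/1
  'b': [0/1 + 1/1*0/1, 0/1 + 1/1*1/2) = [0/1, 1/2)
  'f': [0/1 + 1/1*1/2, 0/1 + 1/1*5/6) = [1/2, 5/6) <- contains code 83/108
  'c': [0/1 + 1/1*5/6, 0/1 + 1/1*1/1) = [5/6, 1/1)
  emit 'f', narrow to [1/2, 5/6)
Step 2: interval [1/2, 5/6), width = 5/6 - 1/2 = 1/3
  'b': [1/2 + 1/3*0/1, 1/2 + 1/3*1/2) = [1/2, 2/3)
  'f': [1/2 + 1/3*1/2, 1/2 + 1/3*5/6) = [2/3, 7/9) <- contains code 83/108
  'c': [1/2 + 1/3*5/6, 1/2 + 1/3*1/1) = [7/9, 5/6)
  emit 'f', narrow to [2/3, 7/9)
Step 3: interval [2/3, 7/9), width = 7/9 - 2/3 = 1/9
  'b': [2/3 + 1/9*0/1, 2/3 + 1/9*1/2) = [2/3, 13/18)
  'f': [2/3 + 1/9*1/2, 2/3 + 1/9*5/6) = [13/18, 41/54)
  'c': [2/3 + 1/9*5/6, 2/3 + 1/9*1/1) = [41/54, 7/9) <- contains code 83/108
  emit 'c', narrow to [41/54, 7/9)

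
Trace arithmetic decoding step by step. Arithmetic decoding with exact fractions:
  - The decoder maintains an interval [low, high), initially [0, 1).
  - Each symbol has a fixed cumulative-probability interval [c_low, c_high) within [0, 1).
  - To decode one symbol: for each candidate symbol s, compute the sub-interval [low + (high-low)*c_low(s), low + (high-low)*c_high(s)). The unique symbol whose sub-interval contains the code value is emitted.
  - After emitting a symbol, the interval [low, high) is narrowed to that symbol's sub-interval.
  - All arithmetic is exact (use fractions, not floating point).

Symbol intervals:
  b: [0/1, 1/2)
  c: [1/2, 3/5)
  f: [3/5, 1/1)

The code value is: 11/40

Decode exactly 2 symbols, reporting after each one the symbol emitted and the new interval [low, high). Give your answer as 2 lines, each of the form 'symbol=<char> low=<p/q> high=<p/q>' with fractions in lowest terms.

Step 1: interval [0/1, 1/1), width = 1/1 - 0/1 = 1/1
  'b': [0/1 + 1/1*0/1, 0/1 + 1/1*1/2) = [0/1, 1/2) <- contains code 11/40
  'c': [0/1 + 1/1*1/2, 0/1 + 1/1*3/5) = [1/2, 3/5)
  'f': [0/1 + 1/1*3/5, 0/1 + 1/1*1/1) = [3/5, 1/1)
  emit 'b', narrow to [0/1, 1/2)
Step 2: interval [0/1, 1/2), width = 1/2 - 0/1 = 1/2
  'b': [0/1 + 1/2*0/1, 0/1 + 1/2*1/2) = [0/1, 1/4)
  'c': [0/1 + 1/2*1/2, 0/1 + 1/2*3/5) = [1/4, 3/10) <- contains code 11/40
  'f': [0/1 + 1/2*3/5, 0/1 + 1/2*1/1) = [3/10, 1/2)
  emit 'c', narrow to [1/4, 3/10)

Answer: symbol=b low=0/1 high=1/2
symbol=c low=1/4 high=3/10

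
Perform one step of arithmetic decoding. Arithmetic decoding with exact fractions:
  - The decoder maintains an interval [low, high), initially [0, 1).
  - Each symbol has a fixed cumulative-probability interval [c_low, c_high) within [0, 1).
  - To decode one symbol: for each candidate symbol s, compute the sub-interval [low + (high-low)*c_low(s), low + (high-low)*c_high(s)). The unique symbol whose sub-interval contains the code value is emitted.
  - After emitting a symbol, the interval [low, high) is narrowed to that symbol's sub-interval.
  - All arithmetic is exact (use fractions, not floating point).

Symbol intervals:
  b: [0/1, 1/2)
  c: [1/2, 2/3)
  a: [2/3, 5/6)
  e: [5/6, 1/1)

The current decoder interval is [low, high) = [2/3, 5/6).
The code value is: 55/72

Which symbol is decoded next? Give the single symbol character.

Interval width = high − low = 5/6 − 2/3 = 1/6
Scaled code = (code − low) / width = (55/72 − 2/3) / 1/6 = 7/12
  b: [0/1, 1/2) 
  c: [1/2, 2/3) ← scaled code falls here ✓
  a: [2/3, 5/6) 
  e: [5/6, 1/1) 

Answer: c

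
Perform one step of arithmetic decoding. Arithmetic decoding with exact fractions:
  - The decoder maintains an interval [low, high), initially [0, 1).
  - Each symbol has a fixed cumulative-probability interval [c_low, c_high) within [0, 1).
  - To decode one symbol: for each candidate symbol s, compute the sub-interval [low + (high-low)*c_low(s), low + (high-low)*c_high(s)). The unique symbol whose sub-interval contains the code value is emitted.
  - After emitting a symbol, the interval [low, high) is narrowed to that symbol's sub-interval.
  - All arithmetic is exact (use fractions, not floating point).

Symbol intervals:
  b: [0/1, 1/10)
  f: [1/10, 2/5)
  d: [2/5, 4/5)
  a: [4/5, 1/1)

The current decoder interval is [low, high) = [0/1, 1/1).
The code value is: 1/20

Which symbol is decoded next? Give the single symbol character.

Answer: b

Derivation:
Interval width = high − low = 1/1 − 0/1 = 1/1
Scaled code = (code − low) / width = (1/20 − 0/1) / 1/1 = 1/20
  b: [0/1, 1/10) ← scaled code falls here ✓
  f: [1/10, 2/5) 
  d: [2/5, 4/5) 
  a: [4/5, 1/1) 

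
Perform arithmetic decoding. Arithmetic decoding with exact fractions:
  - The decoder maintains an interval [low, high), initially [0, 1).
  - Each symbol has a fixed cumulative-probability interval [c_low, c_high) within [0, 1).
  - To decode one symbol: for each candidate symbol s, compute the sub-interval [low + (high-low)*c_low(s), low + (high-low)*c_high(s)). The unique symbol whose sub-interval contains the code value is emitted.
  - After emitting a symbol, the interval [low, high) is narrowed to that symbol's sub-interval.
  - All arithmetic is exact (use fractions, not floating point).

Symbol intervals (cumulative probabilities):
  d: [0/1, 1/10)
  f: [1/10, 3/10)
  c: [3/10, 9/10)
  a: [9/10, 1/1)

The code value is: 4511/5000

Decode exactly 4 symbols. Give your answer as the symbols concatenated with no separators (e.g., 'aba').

Answer: adfc

Derivation:
Step 1: interval [0/1, 1/1), width = 1/1 - 0/1 = 1/1
  'd': [0/1 + 1/1*0/1, 0/1 + 1/1*1/10) = [0/1, 1/10)
  'f': [0/1 + 1/1*1/10, 0/1 + 1/1*3/10) = [1/10, 3/10)
  'c': [0/1 + 1/1*3/10, 0/1 + 1/1*9/10) = [3/10, 9/10)
  'a': [0/1 + 1/1*9/10, 0/1 + 1/1*1/1) = [9/10, 1/1) <- contains code 4511/5000
  emit 'a', narrow to [9/10, 1/1)
Step 2: interval [9/10, 1/1), width = 1/1 - 9/10 = 1/10
  'd': [9/10 + 1/10*0/1, 9/10 + 1/10*1/10) = [9/10, 91/100) <- contains code 4511/5000
  'f': [9/10 + 1/10*1/10, 9/10 + 1/10*3/10) = [91/100, 93/100)
  'c': [9/10 + 1/10*3/10, 9/10 + 1/10*9/10) = [93/100, 99/100)
  'a': [9/10 + 1/10*9/10, 9/10 + 1/10*1/1) = [99/100, 1/1)
  emit 'd', narrow to [9/10, 91/100)
Step 3: interval [9/10, 91/100), width = 91/100 - 9/10 = 1/100
  'd': [9/10 + 1/100*0/1, 9/10 + 1/100*1/10) = [9/10, 901/1000)
  'f': [9/10 + 1/100*1/10, 9/10 + 1/100*3/10) = [901/1000, 903/1000) <- contains code 4511/5000
  'c': [9/10 + 1/100*3/10, 9/10 + 1/100*9/10) = [903/1000, 909/1000)
  'a': [9/10 + 1/100*9/10, 9/10 + 1/100*1/1) = [909/1000, 91/100)
  emit 'f', narrow to [901/1000, 903/1000)
Step 4: interval [901/1000, 903/1000), width = 903/1000 - 901/1000 = 1/500
  'd': [901/1000 + 1/500*0/1, 901/1000 + 1/500*1/10) = [901/1000, 2253/2500)
  'f': [901/1000 + 1/500*1/10, 901/1000 + 1/500*3/10) = [2253/2500, 1127/1250)
  'c': [901/1000 + 1/500*3/10, 901/1000 + 1/500*9/10) = [1127/1250, 2257/2500) <- contains code 4511/5000
  'a': [901/1000 + 1/500*9/10, 901/1000 + 1/500*1/1) = [2257/2500, 903/1000)
  emit 'c', narrow to [1127/1250, 2257/2500)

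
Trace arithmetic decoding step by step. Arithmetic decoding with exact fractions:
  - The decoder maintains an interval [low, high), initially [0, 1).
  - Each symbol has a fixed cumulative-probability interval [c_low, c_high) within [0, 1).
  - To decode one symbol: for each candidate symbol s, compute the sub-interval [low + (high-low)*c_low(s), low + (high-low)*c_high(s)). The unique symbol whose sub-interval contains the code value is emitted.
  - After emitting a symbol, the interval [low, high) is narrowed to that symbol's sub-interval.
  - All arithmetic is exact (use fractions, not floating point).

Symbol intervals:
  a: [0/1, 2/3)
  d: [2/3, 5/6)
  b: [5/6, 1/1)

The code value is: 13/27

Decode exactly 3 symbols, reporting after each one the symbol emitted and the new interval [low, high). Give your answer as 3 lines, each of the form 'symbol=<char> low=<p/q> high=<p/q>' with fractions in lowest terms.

Step 1: interval [0/1, 1/1), width = 1/1 - 0/1 = 1/1
  'a': [0/1 + 1/1*0/1, 0/1 + 1/1*2/3) = [0/1, 2/3) <- contains code 13/27
  'd': [0/1 + 1/1*2/3, 0/1 + 1/1*5/6) = [2/3, 5/6)
  'b': [0/1 + 1/1*5/6, 0/1 + 1/1*1/1) = [5/6, 1/1)
  emit 'a', narrow to [0/1, 2/3)
Step 2: interval [0/1, 2/3), width = 2/3 - 0/1 = 2/3
  'a': [0/1 + 2/3*0/1, 0/1 + 2/3*2/3) = [0/1, 4/9)
  'd': [0/1 + 2/3*2/3, 0/1 + 2/3*5/6) = [4/9, 5/9) <- contains code 13/27
  'b': [0/1 + 2/3*5/6, 0/1 + 2/3*1/1) = [5/9, 2/3)
  emit 'd', narrow to [4/9, 5/9)
Step 3: interval [4/9, 5/9), width = 5/9 - 4/9 = 1/9
  'a': [4/9 + 1/9*0/1, 4/9 + 1/9*2/3) = [4/9, 14/27) <- contains code 13/27
  'd': [4/9 + 1/9*2/3, 4/9 + 1/9*5/6) = [14/27, 29/54)
  'b': [4/9 + 1/9*5/6, 4/9 + 1/9*1/1) = [29/54, 5/9)
  emit 'a', narrow to [4/9, 14/27)

Answer: symbol=a low=0/1 high=2/3
symbol=d low=4/9 high=5/9
symbol=a low=4/9 high=14/27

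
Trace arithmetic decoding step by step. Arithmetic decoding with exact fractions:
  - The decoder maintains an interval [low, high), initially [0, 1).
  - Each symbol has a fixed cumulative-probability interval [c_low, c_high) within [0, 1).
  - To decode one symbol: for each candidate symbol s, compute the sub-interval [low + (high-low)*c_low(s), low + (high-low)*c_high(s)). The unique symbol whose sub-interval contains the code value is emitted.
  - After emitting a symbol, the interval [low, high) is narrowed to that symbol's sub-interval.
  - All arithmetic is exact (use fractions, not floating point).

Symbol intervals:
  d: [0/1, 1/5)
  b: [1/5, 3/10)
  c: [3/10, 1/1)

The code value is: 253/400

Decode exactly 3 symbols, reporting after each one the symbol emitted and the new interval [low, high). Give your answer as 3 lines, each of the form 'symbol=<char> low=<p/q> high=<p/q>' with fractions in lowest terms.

Answer: symbol=c low=3/10 high=1/1
symbol=c low=51/100 high=1/1
symbol=b low=76/125 high=657/1000

Derivation:
Step 1: interval [0/1, 1/1), width = 1/1 - 0/1 = 1/1
  'd': [0/1 + 1/1*0/1, 0/1 + 1/1*1/5) = [0/1, 1/5)
  'b': [0/1 + 1/1*1/5, 0/1 + 1/1*3/10) = [1/5, 3/10)
  'c': [0/1 + 1/1*3/10, 0/1 + 1/1*1/1) = [3/10, 1/1) <- contains code 253/400
  emit 'c', narrow to [3/10, 1/1)
Step 2: interval [3/10, 1/1), width = 1/1 - 3/10 = 7/10
  'd': [3/10 + 7/10*0/1, 3/10 + 7/10*1/5) = [3/10, 11/25)
  'b': [3/10 + 7/10*1/5, 3/10 + 7/10*3/10) = [11/25, 51/100)
  'c': [3/10 + 7/10*3/10, 3/10 + 7/10*1/1) = [51/100, 1/1) <- contains code 253/400
  emit 'c', narrow to [51/100, 1/1)
Step 3: interval [51/100, 1/1), width = 1/1 - 51/100 = 49/100
  'd': [51/100 + 49/100*0/1, 51/100 + 49/100*1/5) = [51/100, 76/125)
  'b': [51/100 + 49/100*1/5, 51/100 + 49/100*3/10) = [76/125, 657/1000) <- contains code 253/400
  'c': [51/100 + 49/100*3/10, 51/100 + 49/100*1/1) = [657/1000, 1/1)
  emit 'b', narrow to [76/125, 657/1000)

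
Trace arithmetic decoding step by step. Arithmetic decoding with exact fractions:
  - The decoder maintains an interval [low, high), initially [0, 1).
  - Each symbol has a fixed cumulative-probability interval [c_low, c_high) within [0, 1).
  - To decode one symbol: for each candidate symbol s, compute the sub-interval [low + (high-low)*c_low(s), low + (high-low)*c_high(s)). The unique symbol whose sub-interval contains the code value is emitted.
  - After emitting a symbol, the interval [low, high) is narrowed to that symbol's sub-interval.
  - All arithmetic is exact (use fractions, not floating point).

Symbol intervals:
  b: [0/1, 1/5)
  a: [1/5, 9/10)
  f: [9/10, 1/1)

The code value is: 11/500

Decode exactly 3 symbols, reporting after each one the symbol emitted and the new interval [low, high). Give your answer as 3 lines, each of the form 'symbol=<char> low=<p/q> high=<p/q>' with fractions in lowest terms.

Answer: symbol=b low=0/1 high=1/5
symbol=b low=0/1 high=1/25
symbol=a low=1/125 high=9/250

Derivation:
Step 1: interval [0/1, 1/1), width = 1/1 - 0/1 = 1/1
  'b': [0/1 + 1/1*0/1, 0/1 + 1/1*1/5) = [0/1, 1/5) <- contains code 11/500
  'a': [0/1 + 1/1*1/5, 0/1 + 1/1*9/10) = [1/5, 9/10)
  'f': [0/1 + 1/1*9/10, 0/1 + 1/1*1/1) = [9/10, 1/1)
  emit 'b', narrow to [0/1, 1/5)
Step 2: interval [0/1, 1/5), width = 1/5 - 0/1 = 1/5
  'b': [0/1 + 1/5*0/1, 0/1 + 1/5*1/5) = [0/1, 1/25) <- contains code 11/500
  'a': [0/1 + 1/5*1/5, 0/1 + 1/5*9/10) = [1/25, 9/50)
  'f': [0/1 + 1/5*9/10, 0/1 + 1/5*1/1) = [9/50, 1/5)
  emit 'b', narrow to [0/1, 1/25)
Step 3: interval [0/1, 1/25), width = 1/25 - 0/1 = 1/25
  'b': [0/1 + 1/25*0/1, 0/1 + 1/25*1/5) = [0/1, 1/125)
  'a': [0/1 + 1/25*1/5, 0/1 + 1/25*9/10) = [1/125, 9/250) <- contains code 11/500
  'f': [0/1 + 1/25*9/10, 0/1 + 1/25*1/1) = [9/250, 1/25)
  emit 'a', narrow to [1/125, 9/250)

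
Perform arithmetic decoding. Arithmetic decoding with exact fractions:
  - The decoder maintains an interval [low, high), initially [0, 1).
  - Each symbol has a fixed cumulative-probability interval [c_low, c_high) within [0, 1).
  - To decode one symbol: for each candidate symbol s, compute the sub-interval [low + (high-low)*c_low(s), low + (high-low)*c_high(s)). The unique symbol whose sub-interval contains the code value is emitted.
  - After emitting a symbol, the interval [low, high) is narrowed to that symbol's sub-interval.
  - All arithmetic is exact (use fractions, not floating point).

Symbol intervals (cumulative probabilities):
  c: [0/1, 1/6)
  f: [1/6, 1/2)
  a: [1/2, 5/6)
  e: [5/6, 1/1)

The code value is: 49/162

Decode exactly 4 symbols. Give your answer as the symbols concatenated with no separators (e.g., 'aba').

Answer: ffaa

Derivation:
Step 1: interval [0/1, 1/1), width = 1/1 - 0/1 = 1/1
  'c': [0/1 + 1/1*0/1, 0/1 + 1/1*1/6) = [0/1, 1/6)
  'f': [0/1 + 1/1*1/6, 0/1 + 1/1*1/2) = [1/6, 1/2) <- contains code 49/162
  'a': [0/1 + 1/1*1/2, 0/1 + 1/1*5/6) = [1/2, 5/6)
  'e': [0/1 + 1/1*5/6, 0/1 + 1/1*1/1) = [5/6, 1/1)
  emit 'f', narrow to [1/6, 1/2)
Step 2: interval [1/6, 1/2), width = 1/2 - 1/6 = 1/3
  'c': [1/6 + 1/3*0/1, 1/6 + 1/3*1/6) = [1/6, 2/9)
  'f': [1/6 + 1/3*1/6, 1/6 + 1/3*1/2) = [2/9, 1/3) <- contains code 49/162
  'a': [1/6 + 1/3*1/2, 1/6 + 1/3*5/6) = [1/3, 4/9)
  'e': [1/6 + 1/3*5/6, 1/6 + 1/3*1/1) = [4/9, 1/2)
  emit 'f', narrow to [2/9, 1/3)
Step 3: interval [2/9, 1/3), width = 1/3 - 2/9 = 1/9
  'c': [2/9 + 1/9*0/1, 2/9 + 1/9*1/6) = [2/9, 13/54)
  'f': [2/9 + 1/9*1/6, 2/9 + 1/9*1/2) = [13/54, 5/18)
  'a': [2/9 + 1/9*1/2, 2/9 + 1/9*5/6) = [5/18, 17/54) <- contains code 49/162
  'e': [2/9 + 1/9*5/6, 2/9 + 1/9*1/1) = [17/54, 1/3)
  emit 'a', narrow to [5/18, 17/54)
Step 4: interval [5/18, 17/54), width = 17/54 - 5/18 = 1/27
  'c': [5/18 + 1/27*0/1, 5/18 + 1/27*1/6) = [5/18, 23/81)
  'f': [5/18 + 1/27*1/6, 5/18 + 1/27*1/2) = [23/81, 8/27)
  'a': [5/18 + 1/27*1/2, 5/18 + 1/27*5/6) = [8/27, 25/81) <- contains code 49/162
  'e': [5/18 + 1/27*5/6, 5/18 + 1/27*1/1) = [25/81, 17/54)
  emit 'a', narrow to [8/27, 25/81)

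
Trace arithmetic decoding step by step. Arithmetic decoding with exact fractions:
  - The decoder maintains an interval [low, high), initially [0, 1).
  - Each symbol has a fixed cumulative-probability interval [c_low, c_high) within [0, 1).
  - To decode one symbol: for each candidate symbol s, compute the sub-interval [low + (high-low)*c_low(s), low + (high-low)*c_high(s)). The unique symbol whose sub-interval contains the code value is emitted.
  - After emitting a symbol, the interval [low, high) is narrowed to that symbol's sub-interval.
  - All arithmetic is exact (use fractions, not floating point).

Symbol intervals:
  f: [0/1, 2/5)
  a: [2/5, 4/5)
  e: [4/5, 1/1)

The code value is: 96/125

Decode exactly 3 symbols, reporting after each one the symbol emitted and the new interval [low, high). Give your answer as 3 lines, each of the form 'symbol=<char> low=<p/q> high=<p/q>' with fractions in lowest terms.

Answer: symbol=a low=2/5 high=4/5
symbol=e low=18/25 high=4/5
symbol=a low=94/125 high=98/125

Derivation:
Step 1: interval [0/1, 1/1), width = 1/1 - 0/1 = 1/1
  'f': [0/1 + 1/1*0/1, 0/1 + 1/1*2/5) = [0/1, 2/5)
  'a': [0/1 + 1/1*2/5, 0/1 + 1/1*4/5) = [2/5, 4/5) <- contains code 96/125
  'e': [0/1 + 1/1*4/5, 0/1 + 1/1*1/1) = [4/5, 1/1)
  emit 'a', narrow to [2/5, 4/5)
Step 2: interval [2/5, 4/5), width = 4/5 - 2/5 = 2/5
  'f': [2/5 + 2/5*0/1, 2/5 + 2/5*2/5) = [2/5, 14/25)
  'a': [2/5 + 2/5*2/5, 2/5 + 2/5*4/5) = [14/25, 18/25)
  'e': [2/5 + 2/5*4/5, 2/5 + 2/5*1/1) = [18/25, 4/5) <- contains code 96/125
  emit 'e', narrow to [18/25, 4/5)
Step 3: interval [18/25, 4/5), width = 4/5 - 18/25 = 2/25
  'f': [18/25 + 2/25*0/1, 18/25 + 2/25*2/5) = [18/25, 94/125)
  'a': [18/25 + 2/25*2/5, 18/25 + 2/25*4/5) = [94/125, 98/125) <- contains code 96/125
  'e': [18/25 + 2/25*4/5, 18/25 + 2/25*1/1) = [98/125, 4/5)
  emit 'a', narrow to [94/125, 98/125)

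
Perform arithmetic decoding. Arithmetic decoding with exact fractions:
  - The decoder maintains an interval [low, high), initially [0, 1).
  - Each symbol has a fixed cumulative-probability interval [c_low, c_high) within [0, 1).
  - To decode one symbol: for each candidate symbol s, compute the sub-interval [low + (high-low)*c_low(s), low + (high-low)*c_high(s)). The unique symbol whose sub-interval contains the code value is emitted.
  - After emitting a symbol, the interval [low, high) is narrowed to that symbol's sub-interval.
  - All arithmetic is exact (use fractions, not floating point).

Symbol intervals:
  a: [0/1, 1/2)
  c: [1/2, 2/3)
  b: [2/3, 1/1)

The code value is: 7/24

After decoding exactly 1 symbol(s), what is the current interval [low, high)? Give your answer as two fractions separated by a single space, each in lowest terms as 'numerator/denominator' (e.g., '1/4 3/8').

Answer: 0/1 1/2

Derivation:
Step 1: interval [0/1, 1/1), width = 1/1 - 0/1 = 1/1
  'a': [0/1 + 1/1*0/1, 0/1 + 1/1*1/2) = [0/1, 1/2) <- contains code 7/24
  'c': [0/1 + 1/1*1/2, 0/1 + 1/1*2/3) = [1/2, 2/3)
  'b': [0/1 + 1/1*2/3, 0/1 + 1/1*1/1) = [2/3, 1/1)
  emit 'a', narrow to [0/1, 1/2)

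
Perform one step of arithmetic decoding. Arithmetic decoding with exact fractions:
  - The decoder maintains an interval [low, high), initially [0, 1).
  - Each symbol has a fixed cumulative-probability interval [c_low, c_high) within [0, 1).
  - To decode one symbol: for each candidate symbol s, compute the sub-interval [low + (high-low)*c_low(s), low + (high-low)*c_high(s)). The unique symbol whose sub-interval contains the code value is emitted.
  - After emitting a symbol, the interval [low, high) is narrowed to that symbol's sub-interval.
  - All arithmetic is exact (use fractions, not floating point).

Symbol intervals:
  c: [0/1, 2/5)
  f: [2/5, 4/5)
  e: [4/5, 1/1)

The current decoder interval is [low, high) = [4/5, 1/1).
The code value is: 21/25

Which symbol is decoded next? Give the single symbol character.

Interval width = high − low = 1/1 − 4/5 = 1/5
Scaled code = (code − low) / width = (21/25 − 4/5) / 1/5 = 1/5
  c: [0/1, 2/5) ← scaled code falls here ✓
  f: [2/5, 4/5) 
  e: [4/5, 1/1) 

Answer: c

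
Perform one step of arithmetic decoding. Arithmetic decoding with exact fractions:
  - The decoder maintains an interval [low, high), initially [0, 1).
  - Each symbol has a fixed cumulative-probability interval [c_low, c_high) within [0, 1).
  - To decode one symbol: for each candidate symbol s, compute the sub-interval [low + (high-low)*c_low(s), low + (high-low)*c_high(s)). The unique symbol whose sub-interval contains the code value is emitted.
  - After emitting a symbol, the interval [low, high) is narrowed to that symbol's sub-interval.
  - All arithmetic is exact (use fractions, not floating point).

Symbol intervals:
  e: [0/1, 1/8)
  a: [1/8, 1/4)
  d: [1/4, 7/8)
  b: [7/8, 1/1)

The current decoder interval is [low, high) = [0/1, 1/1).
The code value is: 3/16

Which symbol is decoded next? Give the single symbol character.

Interval width = high − low = 1/1 − 0/1 = 1/1
Scaled code = (code − low) / width = (3/16 − 0/1) / 1/1 = 3/16
  e: [0/1, 1/8) 
  a: [1/8, 1/4) ← scaled code falls here ✓
  d: [1/4, 7/8) 
  b: [7/8, 1/1) 

Answer: a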